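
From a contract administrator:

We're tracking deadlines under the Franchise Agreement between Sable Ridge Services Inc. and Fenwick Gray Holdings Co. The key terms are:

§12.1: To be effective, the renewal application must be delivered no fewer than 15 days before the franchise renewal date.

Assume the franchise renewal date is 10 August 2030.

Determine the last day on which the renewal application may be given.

10 August 2030 minus 15 days is 26 July 2030.

26 July 2030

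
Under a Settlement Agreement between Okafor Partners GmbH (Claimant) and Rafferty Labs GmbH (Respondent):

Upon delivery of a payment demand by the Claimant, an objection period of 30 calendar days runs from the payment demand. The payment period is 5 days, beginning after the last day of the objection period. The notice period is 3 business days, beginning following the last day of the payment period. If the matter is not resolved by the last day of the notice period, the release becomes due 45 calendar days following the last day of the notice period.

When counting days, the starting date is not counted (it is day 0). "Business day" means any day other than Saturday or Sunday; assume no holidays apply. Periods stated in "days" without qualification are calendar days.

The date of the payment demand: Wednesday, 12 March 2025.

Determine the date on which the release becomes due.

The last day of the objection period: 12 March 2025 + 30 days = 11 April 2025.
The last day of the payment period: 5 calendar days after 11 April 2025 is 16 April 2025.
The last day of the notice period: counting 3 business days from Wednesday, 16 April 2025 (Apr 17, Apr 18, Apr 21, skipping weekends) reaches Monday, 21 April 2025.
Adding 45 calendar days to 21 April 2025 gives 5 June 2025, which is the date on which the release becomes due.

5 June 2025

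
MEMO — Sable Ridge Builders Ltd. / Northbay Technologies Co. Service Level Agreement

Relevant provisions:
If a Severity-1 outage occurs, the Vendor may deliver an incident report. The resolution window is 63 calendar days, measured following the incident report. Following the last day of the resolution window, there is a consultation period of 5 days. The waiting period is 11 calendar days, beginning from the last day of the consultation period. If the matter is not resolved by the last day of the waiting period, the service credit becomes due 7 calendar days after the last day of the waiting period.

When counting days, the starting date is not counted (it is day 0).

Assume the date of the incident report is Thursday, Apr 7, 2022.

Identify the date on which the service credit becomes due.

Adding 63 calendar days to Apr 7, 2022 gives Jun 9, 2022, which is the last day of the resolution window.
The last day of the consultation period: Jun 9, 2022 + 5 days = Jun 14, 2022.
The last day of the waiting period: 11 calendar days after Jun 14, 2022 is Jun 25, 2022.
The date on which the service credit becomes due: 7 calendar days after Jun 25, 2022 is Jul 2, 2022.

Jul 2, 2022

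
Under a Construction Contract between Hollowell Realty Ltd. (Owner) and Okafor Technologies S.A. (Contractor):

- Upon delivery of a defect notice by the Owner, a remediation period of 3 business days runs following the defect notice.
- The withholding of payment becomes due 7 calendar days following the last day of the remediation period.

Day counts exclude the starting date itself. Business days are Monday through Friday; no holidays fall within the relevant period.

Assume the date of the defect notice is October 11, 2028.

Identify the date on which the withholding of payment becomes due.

October 23, 2028

The last day of the remediation period: 3 business days after Wednesday, October 11, 2028, skipping weekends — Oct 12, Oct 13, Oct 16 — lands on Monday, October 16, 2028.
The date on which the withholding of payment becomes due: 7 calendar days after October 16, 2028 is October 23, 2028.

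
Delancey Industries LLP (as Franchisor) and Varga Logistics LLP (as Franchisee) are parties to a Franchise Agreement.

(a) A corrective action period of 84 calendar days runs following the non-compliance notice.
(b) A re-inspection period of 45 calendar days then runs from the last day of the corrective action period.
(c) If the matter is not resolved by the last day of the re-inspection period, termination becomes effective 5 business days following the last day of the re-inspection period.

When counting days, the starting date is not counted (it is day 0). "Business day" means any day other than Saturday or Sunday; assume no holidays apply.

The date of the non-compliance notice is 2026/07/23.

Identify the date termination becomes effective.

Adding 84 calendar days to 2026/07/23 gives 2026/10/15, which is the last day of the corrective action period.
Adding 45 calendar days to 2026/10/15 gives 2026/11/29, which is the last day of the re-inspection period.
The date termination becomes effective: 5 business days after Sunday, 2026/11/29, skipping weekends — Nov 30, Dec 1, Dec 2, Dec 3, Dec 4 — lands on Friday, 2026/12/04.

2026/12/04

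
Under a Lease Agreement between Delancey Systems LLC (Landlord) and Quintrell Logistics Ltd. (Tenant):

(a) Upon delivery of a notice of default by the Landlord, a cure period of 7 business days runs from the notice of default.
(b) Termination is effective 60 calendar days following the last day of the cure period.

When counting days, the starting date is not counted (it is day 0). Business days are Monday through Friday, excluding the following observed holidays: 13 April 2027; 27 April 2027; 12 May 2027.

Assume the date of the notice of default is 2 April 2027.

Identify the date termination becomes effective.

The last day of the cure period: counting 7 business days from Friday, 2 April 2027 (Apr 5, Apr 6, Apr 7, Apr 8, Apr 9, Apr 12, Apr 14, skipping weekends and the listed holiday on Apr 13) reaches Wednesday, 14 April 2027.
The date termination becomes effective: 60 calendar days after 14 April 2027 is 13 June 2027.

13 June 2027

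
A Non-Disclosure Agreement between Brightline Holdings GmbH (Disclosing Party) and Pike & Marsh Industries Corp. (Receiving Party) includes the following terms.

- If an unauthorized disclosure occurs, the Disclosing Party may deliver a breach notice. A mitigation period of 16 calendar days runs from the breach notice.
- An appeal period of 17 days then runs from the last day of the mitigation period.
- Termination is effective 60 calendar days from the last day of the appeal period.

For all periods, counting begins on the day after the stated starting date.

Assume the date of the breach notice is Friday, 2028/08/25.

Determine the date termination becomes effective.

The last day of the mitigation period: 2028/08/25 + 16 days = 2028/09/10.
The last day of the appeal period: 17 calendar days after 2028/09/10 is 2028/09/27.
The date termination becomes effective: 60 calendar days after 2028/09/27 is 2028/11/26.

2028/11/26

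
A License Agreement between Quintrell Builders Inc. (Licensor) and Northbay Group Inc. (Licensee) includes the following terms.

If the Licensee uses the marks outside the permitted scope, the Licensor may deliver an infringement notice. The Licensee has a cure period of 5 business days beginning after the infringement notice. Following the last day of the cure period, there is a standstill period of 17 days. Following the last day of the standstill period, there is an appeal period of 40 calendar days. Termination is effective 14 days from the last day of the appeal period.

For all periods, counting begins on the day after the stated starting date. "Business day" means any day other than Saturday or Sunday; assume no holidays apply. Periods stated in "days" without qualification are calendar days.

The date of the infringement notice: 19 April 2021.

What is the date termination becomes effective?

6 July 2021

The last day of the cure period: 5 business days after Monday, 19 April 2021, skipping weekends — Apr 20, Apr 21, Apr 22, Apr 23, Apr 26 — lands on Monday, 26 April 2021.
The last day of the standstill period: 26 April 2021 + 17 days = 13 May 2021.
The last day of the appeal period: 40 calendar days after 13 May 2021 is 22 June 2021.
Adding 14 calendar days to 22 June 2021 gives 6 July 2021, which is the date termination becomes effective.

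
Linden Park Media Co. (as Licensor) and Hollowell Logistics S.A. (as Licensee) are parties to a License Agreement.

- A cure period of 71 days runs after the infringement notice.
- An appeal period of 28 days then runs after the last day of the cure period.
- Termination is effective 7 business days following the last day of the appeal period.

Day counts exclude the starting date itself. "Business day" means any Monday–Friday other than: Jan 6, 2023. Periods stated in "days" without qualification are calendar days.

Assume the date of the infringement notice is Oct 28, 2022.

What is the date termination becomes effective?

Feb 14, 2023

The last day of the cure period: 71 calendar days after Oct 28, 2022 is Jan 7, 2023.
The last day of the appeal period: Jan 7, 2023 + 28 days = Feb 4, 2023.
The date termination becomes effective: 7 business days after Saturday, Feb 4, 2023, skipping weekends — Feb 6, Feb 7, Feb 8, Feb 9, Feb 10, Feb 13, Feb 14 — lands on Tuesday, Feb 14, 2023.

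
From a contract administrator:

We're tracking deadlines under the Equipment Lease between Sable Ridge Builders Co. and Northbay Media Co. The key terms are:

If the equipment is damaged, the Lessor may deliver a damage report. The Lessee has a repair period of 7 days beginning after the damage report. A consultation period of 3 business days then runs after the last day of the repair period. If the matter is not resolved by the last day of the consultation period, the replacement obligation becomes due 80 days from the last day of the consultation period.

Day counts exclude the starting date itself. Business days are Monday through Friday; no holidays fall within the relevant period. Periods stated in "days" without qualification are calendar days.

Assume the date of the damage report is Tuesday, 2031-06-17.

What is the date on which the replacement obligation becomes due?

2031-09-15

The last day of the repair period: 7 calendar days after 2031-06-17 is 2031-06-24.
From Tuesday, 2031-06-24, 3 business days (Jun 25, Jun 26, Jun 27, skipping weekends) brings us to Friday, 2031-06-27, which is the last day of the consultation period.
Adding 80 calendar days to 2031-06-27 gives 2031-09-15, which is the date on which the replacement obligation becomes due.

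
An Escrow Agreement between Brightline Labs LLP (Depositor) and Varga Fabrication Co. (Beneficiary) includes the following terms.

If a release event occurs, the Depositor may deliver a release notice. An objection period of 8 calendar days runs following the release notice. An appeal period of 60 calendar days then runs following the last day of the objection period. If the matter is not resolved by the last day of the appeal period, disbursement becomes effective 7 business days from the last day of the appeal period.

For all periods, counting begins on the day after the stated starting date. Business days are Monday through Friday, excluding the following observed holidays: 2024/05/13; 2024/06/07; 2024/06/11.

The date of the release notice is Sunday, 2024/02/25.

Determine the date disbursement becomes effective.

2024/05/15

The last day of the objection period: 2024/02/25 + 8 days = 2024/03/04.
The last day of the appeal period: 60 calendar days after 2024/03/04 is 2024/05/03.
From Friday, 2024/05/03, 7 business days (May 6, May 7, May 8, May 9, May 10, May 14, May 15, skipping weekends and the listed holiday on May 13) brings us to Wednesday, 2024/05/15, which is the date disbursement becomes effective.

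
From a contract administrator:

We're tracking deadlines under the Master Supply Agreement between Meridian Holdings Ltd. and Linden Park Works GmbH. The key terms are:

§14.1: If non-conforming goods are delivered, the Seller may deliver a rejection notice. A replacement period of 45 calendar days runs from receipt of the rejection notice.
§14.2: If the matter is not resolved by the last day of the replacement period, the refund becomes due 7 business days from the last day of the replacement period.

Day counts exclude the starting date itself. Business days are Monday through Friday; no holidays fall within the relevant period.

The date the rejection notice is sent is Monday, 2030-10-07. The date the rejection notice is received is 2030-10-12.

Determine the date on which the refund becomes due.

Adding 45 calendar days to 2030-10-12 gives 2030-11-26, which is the last day of the replacement period.
The date on which the refund becomes due: counting 7 business days from Tuesday, 2030-11-26 (Nov 27, Nov 28, Nov 29, Dec 2, Dec 3, Dec 4, Dec 5, skipping weekends) reaches Thursday, 2030-12-05.

2030-12-05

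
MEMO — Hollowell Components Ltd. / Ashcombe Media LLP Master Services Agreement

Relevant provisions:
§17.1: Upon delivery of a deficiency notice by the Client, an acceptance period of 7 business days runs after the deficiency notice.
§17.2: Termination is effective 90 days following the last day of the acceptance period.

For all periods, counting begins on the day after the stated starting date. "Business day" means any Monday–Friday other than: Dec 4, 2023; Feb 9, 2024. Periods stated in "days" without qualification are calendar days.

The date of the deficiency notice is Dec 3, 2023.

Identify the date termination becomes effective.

The last day of the acceptance period: 7 business days after Sunday, Dec 3, 2023, skipping weekends and the listed holiday on Dec 4 — Dec 5, Dec 6, Dec 7, Dec 8, Dec 11, Dec 12, Dec 13 — lands on Wednesday, Dec 13, 2023.
The date termination becomes effective: 90 calendar days after Dec 13, 2023 is Mar 12, 2024.

Mar 12, 2024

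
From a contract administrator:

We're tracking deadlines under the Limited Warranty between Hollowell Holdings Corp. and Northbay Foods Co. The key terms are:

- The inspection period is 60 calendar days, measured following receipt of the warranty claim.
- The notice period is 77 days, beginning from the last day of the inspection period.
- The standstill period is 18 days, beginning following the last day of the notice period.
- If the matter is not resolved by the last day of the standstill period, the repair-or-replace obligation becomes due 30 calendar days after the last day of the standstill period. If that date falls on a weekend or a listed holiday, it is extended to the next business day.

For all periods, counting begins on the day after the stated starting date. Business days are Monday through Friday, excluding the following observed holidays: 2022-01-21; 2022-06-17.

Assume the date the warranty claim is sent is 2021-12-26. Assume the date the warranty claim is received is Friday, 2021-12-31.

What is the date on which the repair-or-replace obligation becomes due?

2022-07-04

The last day of the inspection period: 2021-12-31 + 60 days = 2022-03-01.
The last day of the notice period: 2022-03-01 + 77 days = 2022-05-17.
The last day of the standstill period: 2022-05-17 + 18 days = 2022-06-04.
Adding 30 calendar days to 2022-06-04 gives 2022-07-04, which is the date on which the repair-or-replace obligation becomes due. 2022-07-04 is a Monday and is not a listed holiday, so no roll-forward applies.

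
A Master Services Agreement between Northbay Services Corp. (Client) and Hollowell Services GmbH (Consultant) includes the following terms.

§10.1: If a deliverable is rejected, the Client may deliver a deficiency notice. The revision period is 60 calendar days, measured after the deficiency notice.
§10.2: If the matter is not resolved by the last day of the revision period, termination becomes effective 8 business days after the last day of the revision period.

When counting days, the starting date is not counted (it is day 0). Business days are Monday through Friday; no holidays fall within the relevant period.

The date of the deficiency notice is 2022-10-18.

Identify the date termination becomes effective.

2022-12-28

The last day of the revision period: 2022-10-18 + 60 days = 2022-12-17.
The date termination becomes effective: counting 8 business days from Saturday, 2022-12-17 (Dec 19, Dec 20, Dec 21, Dec 22, Dec 23, Dec 26, Dec 27, Dec 28, skipping weekends) reaches Wednesday, 2022-12-28.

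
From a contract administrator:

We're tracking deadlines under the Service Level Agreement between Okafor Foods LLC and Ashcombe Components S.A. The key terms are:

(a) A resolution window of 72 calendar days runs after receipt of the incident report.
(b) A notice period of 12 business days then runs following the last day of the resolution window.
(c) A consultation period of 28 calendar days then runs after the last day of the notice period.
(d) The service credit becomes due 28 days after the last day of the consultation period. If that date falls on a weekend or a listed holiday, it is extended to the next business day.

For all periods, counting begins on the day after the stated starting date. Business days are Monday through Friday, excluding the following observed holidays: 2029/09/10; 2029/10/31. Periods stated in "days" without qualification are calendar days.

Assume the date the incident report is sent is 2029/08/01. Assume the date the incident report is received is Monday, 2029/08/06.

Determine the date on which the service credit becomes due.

2029/12/31

The last day of the resolution window: 2029/08/06 + 72 days = 2029/10/17.
From Wednesday, 2029/10/17, 12 business days (Oct 18, Oct 19, Oct 22, Oct 23, …, Nov 1, Nov 2, Nov 5, skipping weekends and the listed holiday on Oct 31) brings us to Monday, 2029/11/05, which is the last day of the notice period.
The last day of the consultation period: 28 calendar days after 2029/11/05 is 2029/12/03.
The date on which the service credit becomes due: 2029/12/03 + 28 days = 2029/12/31. 2029/12/31 is a Monday and is not a listed holiday, so no roll-forward applies.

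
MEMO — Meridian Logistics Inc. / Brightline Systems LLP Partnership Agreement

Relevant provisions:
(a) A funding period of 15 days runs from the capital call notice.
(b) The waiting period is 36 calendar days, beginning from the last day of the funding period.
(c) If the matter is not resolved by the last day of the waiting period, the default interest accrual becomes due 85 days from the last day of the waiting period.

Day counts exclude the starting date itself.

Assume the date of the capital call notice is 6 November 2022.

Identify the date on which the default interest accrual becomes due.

The last day of the funding period: 15 calendar days after 6 November 2022 is 21 November 2022.
The last day of the waiting period: 36 calendar days after 21 November 2022 is 27 December 2022.
The date on which the default interest accrual becomes due: 85 calendar days after 27 December 2022 is 22 March 2023.

22 March 2023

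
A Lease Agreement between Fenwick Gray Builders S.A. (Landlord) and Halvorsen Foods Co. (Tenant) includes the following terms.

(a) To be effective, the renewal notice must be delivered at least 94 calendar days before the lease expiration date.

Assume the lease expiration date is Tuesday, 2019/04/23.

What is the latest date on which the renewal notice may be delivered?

2019/01/19

Counting back 94 calendar days from 2019/04/23 gives 2019/01/19.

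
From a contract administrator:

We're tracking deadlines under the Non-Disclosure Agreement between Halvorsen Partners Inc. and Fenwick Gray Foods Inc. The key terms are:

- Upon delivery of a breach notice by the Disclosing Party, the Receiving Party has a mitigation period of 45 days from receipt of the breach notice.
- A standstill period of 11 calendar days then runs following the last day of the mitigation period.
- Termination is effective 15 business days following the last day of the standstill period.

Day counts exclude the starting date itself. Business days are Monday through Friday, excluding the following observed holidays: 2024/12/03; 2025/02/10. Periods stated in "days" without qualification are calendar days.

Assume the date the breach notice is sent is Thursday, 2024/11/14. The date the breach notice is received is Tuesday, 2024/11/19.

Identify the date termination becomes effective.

Adding 45 calendar days to 2024/11/19 gives 2025/01/03, which is the last day of the mitigation period.
Adding 11 calendar days to 2025/01/03 gives 2025/01/14, which is the last day of the standstill period.
From Tuesday, 2025/01/14, 15 business days (Jan 15, Jan 16, Jan 17, Jan 20, …, Jan 31, Feb 3, Feb 4, skipping weekends) brings us to Tuesday, 2025/02/04, which is the date termination becomes effective.

2025/02/04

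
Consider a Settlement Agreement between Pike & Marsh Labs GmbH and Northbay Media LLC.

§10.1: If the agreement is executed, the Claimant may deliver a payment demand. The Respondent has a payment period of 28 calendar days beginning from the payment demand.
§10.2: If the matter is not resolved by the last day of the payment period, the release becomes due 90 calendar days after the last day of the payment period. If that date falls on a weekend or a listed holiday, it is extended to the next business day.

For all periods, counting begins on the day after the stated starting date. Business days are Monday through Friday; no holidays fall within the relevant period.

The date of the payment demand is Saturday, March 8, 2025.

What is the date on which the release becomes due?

July 4, 2025

Adding 28 calendar days to March 8, 2025 gives April 5, 2025, which is the last day of the payment period.
Adding 90 calendar days to April 5, 2025 gives July 4, 2025, which is the date on which the release becomes due. July 4, 2025 is a Friday, so no roll-forward applies.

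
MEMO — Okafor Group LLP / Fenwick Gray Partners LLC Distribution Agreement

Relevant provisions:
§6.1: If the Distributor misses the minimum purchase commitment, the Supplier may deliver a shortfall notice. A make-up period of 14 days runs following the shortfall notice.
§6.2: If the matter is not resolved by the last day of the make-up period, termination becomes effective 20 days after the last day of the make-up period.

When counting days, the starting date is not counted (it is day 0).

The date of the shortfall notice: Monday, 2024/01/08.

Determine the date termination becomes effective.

The last day of the make-up period: 2024/01/08 + 14 days = 2024/01/22.
The date termination becomes effective: 20 calendar days after 2024/01/22 is 2024/02/11.

2024/02/11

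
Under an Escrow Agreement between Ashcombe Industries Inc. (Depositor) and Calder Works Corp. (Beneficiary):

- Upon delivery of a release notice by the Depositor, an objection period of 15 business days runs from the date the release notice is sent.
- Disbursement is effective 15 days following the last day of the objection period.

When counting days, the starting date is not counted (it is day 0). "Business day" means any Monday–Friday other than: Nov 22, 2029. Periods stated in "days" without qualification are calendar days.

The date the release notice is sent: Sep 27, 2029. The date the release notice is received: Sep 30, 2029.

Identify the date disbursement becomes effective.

From Thursday, Sep 27, 2029, 15 business days (Sep 28, Oct 1, Oct 2, Oct 3, …, Oct 16, Oct 17, Oct 18, skipping weekends) brings us to Thursday, Oct 18, 2029, which is the last day of the objection period.
Adding 15 calendar days to Oct 18, 2029 gives Nov 2, 2029, which is the date disbursement becomes effective.

Nov 2, 2029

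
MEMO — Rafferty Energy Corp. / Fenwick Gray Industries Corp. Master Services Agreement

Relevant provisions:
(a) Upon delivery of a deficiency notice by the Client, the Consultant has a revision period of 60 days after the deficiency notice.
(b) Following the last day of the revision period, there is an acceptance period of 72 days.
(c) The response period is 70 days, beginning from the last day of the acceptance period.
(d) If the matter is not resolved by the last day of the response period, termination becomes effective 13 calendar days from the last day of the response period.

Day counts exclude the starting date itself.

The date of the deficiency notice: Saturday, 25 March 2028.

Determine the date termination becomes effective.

The last day of the revision period: 25 March 2028 + 60 days = 24 May 2028.
The last day of the acceptance period: 24 May 2028 + 72 days = 4 August 2028.
The last day of the response period: 4 August 2028 + 70 days = 13 October 2028.
The date termination becomes effective: 13 calendar days after 13 October 2028 is 26 October 2028.

26 October 2028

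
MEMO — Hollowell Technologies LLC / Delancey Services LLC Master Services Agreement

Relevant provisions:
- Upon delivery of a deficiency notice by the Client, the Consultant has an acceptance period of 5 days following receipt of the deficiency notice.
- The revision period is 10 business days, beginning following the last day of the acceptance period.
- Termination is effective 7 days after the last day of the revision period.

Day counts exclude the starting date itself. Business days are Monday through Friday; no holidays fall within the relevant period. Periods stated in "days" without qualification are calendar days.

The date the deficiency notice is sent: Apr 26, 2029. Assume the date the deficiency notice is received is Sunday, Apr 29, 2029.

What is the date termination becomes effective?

May 25, 2029

The last day of the acceptance period: Apr 29, 2029 + 5 days = May 4, 2029.
The last day of the revision period: counting 10 business days from Friday, May 4, 2029 (May 7, May 8, May 9, May 10, May 11, May 14, May 15, May 16, May 17, May 18, skipping weekends) reaches Friday, May 18, 2029.
The date termination becomes effective: May 18, 2029 + 7 days = May 25, 2029.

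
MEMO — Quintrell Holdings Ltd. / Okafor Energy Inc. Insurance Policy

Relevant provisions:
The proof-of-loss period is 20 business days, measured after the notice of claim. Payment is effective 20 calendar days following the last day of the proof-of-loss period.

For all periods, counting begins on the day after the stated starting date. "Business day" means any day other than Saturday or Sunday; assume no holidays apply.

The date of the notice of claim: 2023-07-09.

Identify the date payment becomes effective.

From Sunday, 2023-07-09, 20 business days (Jul 10, Jul 11, Jul 12, Jul 13, …, Aug 2, Aug 3, Aug 4, skipping weekends) brings us to Friday, 2023-08-04, which is the last day of the proof-of-loss period.
Adding 20 calendar days to 2023-08-04 gives 2023-08-24, which is the date payment becomes effective.

2023-08-24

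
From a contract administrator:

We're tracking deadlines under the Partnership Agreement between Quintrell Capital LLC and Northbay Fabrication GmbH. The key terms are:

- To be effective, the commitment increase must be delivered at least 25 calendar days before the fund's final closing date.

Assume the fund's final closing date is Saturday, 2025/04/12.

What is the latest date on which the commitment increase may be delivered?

2025/03/18

2025/04/12 minus 25 days is 2025/03/18.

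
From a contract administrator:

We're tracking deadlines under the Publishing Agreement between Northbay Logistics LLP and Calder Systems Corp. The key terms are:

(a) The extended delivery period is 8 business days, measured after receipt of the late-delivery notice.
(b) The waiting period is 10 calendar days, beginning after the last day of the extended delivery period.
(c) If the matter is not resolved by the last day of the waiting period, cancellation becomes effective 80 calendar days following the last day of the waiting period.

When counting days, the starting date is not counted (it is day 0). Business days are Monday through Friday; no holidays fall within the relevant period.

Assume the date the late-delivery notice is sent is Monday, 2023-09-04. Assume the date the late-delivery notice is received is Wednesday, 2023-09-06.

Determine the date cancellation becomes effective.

The last day of the extended delivery period: counting 8 business days from Wednesday, 2023-09-06 (Sep 7, Sep 8, Sep 11, Sep 12, Sep 13, Sep 14, Sep 15, Sep 18, skipping weekends) reaches Monday, 2023-09-18.
Adding 10 calendar days to 2023-09-18 gives 2023-09-28, which is the last day of the waiting period.
The date cancellation becomes effective: 80 calendar days after 2023-09-28 is 2023-12-17.

2023-12-17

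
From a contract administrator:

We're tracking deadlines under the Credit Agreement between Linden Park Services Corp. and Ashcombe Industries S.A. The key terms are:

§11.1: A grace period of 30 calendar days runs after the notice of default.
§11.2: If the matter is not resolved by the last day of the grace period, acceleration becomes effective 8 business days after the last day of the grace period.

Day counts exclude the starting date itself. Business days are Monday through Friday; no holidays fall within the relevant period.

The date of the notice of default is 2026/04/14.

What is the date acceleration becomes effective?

2026/05/26

The last day of the grace period: 2026/04/14 + 30 days = 2026/05/14.
The date acceleration becomes effective: 8 business days after Thursday, 2026/05/14, skipping weekends — May 15, May 18, May 19, May 20, May 21, May 22, May 25, May 26 — lands on Tuesday, 2026/05/26.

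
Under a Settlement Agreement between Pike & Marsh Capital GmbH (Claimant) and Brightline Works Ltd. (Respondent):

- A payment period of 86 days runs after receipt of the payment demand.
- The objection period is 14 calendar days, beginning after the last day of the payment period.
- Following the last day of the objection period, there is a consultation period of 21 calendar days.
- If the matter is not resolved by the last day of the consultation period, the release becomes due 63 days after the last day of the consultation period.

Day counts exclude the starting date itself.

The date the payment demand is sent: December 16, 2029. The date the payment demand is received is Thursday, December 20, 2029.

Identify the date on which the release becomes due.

Adding 86 calendar days to December 20, 2029 gives March 16, 2030, which is the last day of the payment period.
Adding 14 calendar days to March 16, 2030 gives March 30, 2030, which is the last day of the objection period.
The last day of the consultation period: March 30, 2030 + 21 days = April 20, 2030.
Adding 63 calendar days to April 20, 2030 gives June 22, 2030, which is the date on which the release becomes due.

June 22, 2030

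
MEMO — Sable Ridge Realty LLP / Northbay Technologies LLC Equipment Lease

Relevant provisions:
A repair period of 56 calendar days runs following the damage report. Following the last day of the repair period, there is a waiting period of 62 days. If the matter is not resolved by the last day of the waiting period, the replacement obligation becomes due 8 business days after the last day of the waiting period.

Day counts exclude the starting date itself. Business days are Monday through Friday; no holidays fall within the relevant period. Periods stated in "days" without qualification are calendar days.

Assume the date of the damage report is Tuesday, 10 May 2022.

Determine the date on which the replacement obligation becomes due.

The last day of the repair period: 10 May 2022 + 56 days = 5 July 2022.
The last day of the waiting period: 5 July 2022 + 62 days = 5 September 2022.
The date on which the replacement obligation becomes due: 8 business days after Monday, 5 September 2022, skipping weekends — Sep 6, Sep 7, Sep 8, Sep 9, Sep 12, Sep 13, Sep 14, Sep 15 — lands on Thursday, 15 September 2022.

15 September 2022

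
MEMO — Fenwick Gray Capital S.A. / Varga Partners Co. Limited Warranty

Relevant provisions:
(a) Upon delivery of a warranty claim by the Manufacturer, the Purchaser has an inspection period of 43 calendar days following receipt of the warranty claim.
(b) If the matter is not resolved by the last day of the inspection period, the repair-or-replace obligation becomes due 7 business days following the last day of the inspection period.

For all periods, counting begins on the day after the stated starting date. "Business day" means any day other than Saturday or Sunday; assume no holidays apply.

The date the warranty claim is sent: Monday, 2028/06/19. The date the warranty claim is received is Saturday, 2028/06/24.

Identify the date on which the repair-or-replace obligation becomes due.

2028/08/15

Adding 43 calendar days to 2028/06/24 gives 2028/08/06, which is the last day of the inspection period.
The date on which the repair-or-replace obligation becomes due: 7 business days after Sunday, 2028/08/06, skipping weekends — Aug 7, Aug 8, Aug 9, Aug 10, Aug 11, Aug 14, Aug 15 — lands on Tuesday, 2028/08/15.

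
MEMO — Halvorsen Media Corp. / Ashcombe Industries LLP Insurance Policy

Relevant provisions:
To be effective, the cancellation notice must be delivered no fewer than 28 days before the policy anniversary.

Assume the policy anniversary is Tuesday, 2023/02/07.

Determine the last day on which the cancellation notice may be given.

2023/01/10

Counting back 28 calendar days from 2023/02/07 gives 2023/01/10.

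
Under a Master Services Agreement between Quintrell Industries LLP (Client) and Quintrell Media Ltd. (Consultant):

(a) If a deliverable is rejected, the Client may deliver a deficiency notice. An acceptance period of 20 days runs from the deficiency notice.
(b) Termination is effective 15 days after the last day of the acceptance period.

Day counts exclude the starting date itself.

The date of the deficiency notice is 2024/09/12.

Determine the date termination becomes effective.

2024/10/17

The last day of the acceptance period: 20 calendar days after 2024/09/12 is 2024/10/02.
Adding 15 calendar days to 2024/10/02 gives 2024/10/17, which is the date termination becomes effective.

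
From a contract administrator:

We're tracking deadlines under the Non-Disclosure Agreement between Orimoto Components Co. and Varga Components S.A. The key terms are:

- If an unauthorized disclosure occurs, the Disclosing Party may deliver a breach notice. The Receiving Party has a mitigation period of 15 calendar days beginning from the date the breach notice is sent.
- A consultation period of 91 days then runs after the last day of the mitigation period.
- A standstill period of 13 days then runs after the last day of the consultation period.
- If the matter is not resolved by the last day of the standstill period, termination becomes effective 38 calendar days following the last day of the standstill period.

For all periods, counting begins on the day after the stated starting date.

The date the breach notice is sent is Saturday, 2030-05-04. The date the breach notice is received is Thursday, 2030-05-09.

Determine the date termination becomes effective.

2030-10-08

Adding 15 calendar days to 2030-05-04 gives 2030-05-19, which is the last day of the mitigation period.
The last day of the consultation period: 2030-05-19 + 91 days = 2030-08-18.
Adding 13 calendar days to 2030-08-18 gives 2030-08-31, which is the last day of the standstill period.
The date termination becomes effective: 38 calendar days after 2030-08-31 is 2030-10-08.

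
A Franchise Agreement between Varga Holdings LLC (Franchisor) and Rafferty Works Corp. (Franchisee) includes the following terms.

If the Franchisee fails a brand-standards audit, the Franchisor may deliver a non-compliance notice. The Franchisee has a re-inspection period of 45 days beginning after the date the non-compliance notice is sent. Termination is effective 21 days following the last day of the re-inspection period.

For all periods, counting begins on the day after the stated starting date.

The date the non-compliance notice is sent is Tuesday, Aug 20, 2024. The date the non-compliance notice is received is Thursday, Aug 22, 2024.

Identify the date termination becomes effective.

The last day of the re-inspection period: 45 calendar days after Aug 20, 2024 is Oct 4, 2024.
The date termination becomes effective: 21 calendar days after Oct 4, 2024 is Oct 25, 2024.

Oct 25, 2024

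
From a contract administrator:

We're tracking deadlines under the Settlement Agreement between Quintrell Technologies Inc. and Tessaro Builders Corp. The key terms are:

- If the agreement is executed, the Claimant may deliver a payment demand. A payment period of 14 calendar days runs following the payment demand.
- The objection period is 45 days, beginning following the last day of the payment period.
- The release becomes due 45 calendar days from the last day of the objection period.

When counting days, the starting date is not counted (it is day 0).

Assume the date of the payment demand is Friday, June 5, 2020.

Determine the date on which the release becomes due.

The last day of the payment period: 14 calendar days after June 5, 2020 is June 19, 2020.
The last day of the objection period: 45 calendar days after June 19, 2020 is August 3, 2020.
The date on which the release becomes due: August 3, 2020 + 45 days = September 17, 2020.

September 17, 2020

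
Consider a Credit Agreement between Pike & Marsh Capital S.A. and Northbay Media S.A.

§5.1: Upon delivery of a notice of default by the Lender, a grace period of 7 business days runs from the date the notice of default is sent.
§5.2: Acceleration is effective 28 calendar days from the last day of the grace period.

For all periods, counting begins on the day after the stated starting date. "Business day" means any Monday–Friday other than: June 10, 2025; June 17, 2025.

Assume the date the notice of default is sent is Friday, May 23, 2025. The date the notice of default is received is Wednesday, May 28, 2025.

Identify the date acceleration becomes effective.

From Friday, May 23, 2025, 7 business days (May 26, May 27, May 28, May 29, May 30, Jun 2, Jun 3, skipping weekends) brings us to Tuesday, June 3, 2025, which is the last day of the grace period.
The date acceleration becomes effective: June 3, 2025 + 28 days = July 1, 2025.

July 1, 2025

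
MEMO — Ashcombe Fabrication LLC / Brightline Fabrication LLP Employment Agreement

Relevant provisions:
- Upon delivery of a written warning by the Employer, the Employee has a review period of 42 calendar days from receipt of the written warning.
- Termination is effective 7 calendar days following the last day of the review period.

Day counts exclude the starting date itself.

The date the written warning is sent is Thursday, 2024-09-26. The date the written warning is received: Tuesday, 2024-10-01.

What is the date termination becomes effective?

The last day of the review period: 2024-10-01 + 42 days = 2024-11-12.
The date termination becomes effective: 2024-11-12 + 7 days = 2024-11-19.

2024-11-19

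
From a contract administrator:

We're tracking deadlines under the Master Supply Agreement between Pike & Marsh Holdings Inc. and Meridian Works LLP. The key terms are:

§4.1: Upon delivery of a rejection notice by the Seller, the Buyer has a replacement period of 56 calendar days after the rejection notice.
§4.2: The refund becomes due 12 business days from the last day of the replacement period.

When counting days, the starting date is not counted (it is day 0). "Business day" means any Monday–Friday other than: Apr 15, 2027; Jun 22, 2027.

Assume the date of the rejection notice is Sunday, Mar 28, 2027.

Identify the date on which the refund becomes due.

The last day of the replacement period: Mar 28, 2027 + 56 days = May 23, 2027.
From Sunday, May 23, 2027, 12 business days (May 24, May 25, May 26, May 27, …, Jun 4, Jun 7, Jun 8, skipping weekends) brings us to Tuesday, Jun 8, 2027, which is the date on which the refund becomes due.

Jun 8, 2027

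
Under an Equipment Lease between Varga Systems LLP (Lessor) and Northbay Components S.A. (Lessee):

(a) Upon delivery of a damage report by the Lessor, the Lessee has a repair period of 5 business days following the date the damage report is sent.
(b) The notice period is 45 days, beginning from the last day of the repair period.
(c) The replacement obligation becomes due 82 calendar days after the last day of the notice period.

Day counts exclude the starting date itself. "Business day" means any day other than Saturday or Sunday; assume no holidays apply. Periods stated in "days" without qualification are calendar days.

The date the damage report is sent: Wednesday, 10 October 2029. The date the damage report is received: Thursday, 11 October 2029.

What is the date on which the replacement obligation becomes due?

21 February 2030

From Wednesday, 10 October 2029, 5 business days (Oct 11, Oct 12, Oct 15, Oct 16, Oct 17, skipping weekends) brings us to Wednesday, 17 October 2029, which is the last day of the repair period.
The last day of the notice period: 45 calendar days after 17 October 2029 is 1 December 2029.
The date on which the replacement obligation becomes due: 82 calendar days after 1 December 2029 is 21 February 2030.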